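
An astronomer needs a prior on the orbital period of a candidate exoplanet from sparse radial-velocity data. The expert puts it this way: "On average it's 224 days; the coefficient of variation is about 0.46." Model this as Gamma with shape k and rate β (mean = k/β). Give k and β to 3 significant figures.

k ≈ 4.73, β ≈ 0.0211

For Gamma(k, rate β): mean = k/β, variance = k/β², so CV = 1/√k.
CV = 0.46, hence k = 1/CV² = 4.73.
Then β = k/mean = 4.73/224 = 0.0211.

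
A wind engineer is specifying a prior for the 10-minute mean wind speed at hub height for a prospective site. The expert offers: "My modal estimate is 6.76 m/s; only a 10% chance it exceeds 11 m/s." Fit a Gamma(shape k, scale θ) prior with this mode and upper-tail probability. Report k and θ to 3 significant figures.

k ≈ 8.94, θ ≈ 0.851

Gamma(k,θ) with k>1 has mode (k−1)θ, so θ = 6.76/(k−1).
Need P(X < 11) = 0.9 with θ tied to k this way. Start at k = 2, θ = 6.76: P(X<11) ≈ 0.484.
Too low — raise k to concentrate. Iterating converges to k ≈ 8.94.
Then θ = 6.76/(8.94−1) ≈ 0.851.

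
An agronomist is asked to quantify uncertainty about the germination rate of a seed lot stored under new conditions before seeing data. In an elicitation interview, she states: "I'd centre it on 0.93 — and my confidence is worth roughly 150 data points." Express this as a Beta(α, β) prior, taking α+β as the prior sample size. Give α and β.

Under the effective-sample-size interpretation, Beta(α, β) has prior mean α/(α+β) and prior sample size α+β.
So α+β = 150 and α/(α+β) = 0.93, giving α = 0.93·150 = 139.5 and β = 150 − 139.5 = 10.5.

α = 139.5, β = 10.5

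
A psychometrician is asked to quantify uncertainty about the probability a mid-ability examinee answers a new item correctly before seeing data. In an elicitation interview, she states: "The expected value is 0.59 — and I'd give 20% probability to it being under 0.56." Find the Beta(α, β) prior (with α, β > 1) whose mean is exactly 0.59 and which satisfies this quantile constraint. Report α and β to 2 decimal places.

α ≈ 111.70, β ≈ 77.62

With mean 0.59 fixed, write α = 0.59s, β = 0.41s where s = α+β.
Need P(θ < 0.56) = 0.2 under Beta(0.59s, 0.41s). Normal approximation: (q−m)/√(m(1−m)/s) ≈ z_{0.2} = -0.842, so s ≈ 0.59·0.41·(-0.842)²/(0.56−0.59)² = 190.4.
At s = 190.4: P(θ<0.56) ≈ 0.199. Adjusting to match 0.2 gives s ≈ 189.32.
So α = 0.59·189.32 ≈ 111.70, β = 0.41·189.32 ≈ 77.62.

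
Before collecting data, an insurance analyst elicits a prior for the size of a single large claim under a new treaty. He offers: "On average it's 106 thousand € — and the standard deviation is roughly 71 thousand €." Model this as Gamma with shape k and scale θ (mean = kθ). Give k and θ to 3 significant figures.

For Gamma(k, scale θ): mean = kθ, variance = kθ², so CV = 1/√k.
CV = SD/mean = 71/106 = 0.6698, hence k = 1/CV² = 2.23.
Then θ = mean/k = 106/2.23 = 47.6.

k ≈ 2.23, θ ≈ 47.6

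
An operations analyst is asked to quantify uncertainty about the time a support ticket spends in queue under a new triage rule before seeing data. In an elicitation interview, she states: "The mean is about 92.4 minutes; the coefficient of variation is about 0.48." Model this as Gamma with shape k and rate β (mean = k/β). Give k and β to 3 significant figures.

k ≈ 4.34, β ≈ 0.047

For Gamma(k, rate β): mean = k/β, variance = k/β², so CV = 1/√k.
CV = 0.48, hence k = 1/CV² = 4.34.
Then β = k/mean = 4.34/92.4 = 0.047.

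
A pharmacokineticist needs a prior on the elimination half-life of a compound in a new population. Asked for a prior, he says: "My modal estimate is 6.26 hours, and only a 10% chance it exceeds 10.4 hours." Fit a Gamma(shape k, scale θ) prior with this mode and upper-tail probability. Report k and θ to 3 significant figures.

k ≈ 8.33, θ ≈ 0.854

Gamma(k,θ) with k>1 has mode (k−1)θ, so θ = 6.26/(k−1).
Need P(X < 10.4) = 0.9 with θ tied to k this way. Start at k = 2, θ = 6.26: P(X<10.4) ≈ 0.495.
Too low — raise k to concentrate. Iterating converges to k ≈ 8.33.
Then θ = 6.26/(8.33−1) ≈ 0.854.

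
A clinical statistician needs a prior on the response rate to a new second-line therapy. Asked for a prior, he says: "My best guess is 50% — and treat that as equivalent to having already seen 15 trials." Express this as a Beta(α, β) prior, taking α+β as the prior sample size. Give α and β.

α = 7.5, β = 7.5

Under the effective-sample-size interpretation, Beta(α, β) has prior mean α/(α+β) and prior sample size α+β.
So α+β = 15 and α/(α+β) = 0.5, giving α = 0.5·15 = 7.5 and β = 15 − 7.5 = 7.5.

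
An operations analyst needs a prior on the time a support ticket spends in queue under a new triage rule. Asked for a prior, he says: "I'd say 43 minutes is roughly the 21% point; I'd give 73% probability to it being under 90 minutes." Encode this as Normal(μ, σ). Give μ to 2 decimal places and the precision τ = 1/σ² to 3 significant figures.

μ = 69.71, τ = 0.000912

The p-quantile of Normal(μ,σ) is μ + z_p·σ, with z_{0.21} = -0.8064 and z_{0.73} = 0.6128.
Eliminate σ: μ = (z₂·x₁ − z₁·x₂)/(z₂ − z₁) = (0.6128·43 − (-0.8064)·90)/1.419 = 69.71.
Then σ = (x₂ − x₁)/(z₂ − z₁) = (90 − 43)/1.419 = 33.12.
Precision τ = 1/σ² = 1/33.12² = 0.000912.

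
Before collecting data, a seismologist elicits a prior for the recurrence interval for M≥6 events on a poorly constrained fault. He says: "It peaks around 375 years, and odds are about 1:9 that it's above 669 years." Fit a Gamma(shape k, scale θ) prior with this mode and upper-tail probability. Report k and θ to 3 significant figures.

Gamma(k,θ) with k>1 has mode (k−1)θ, so θ = 375/(k−1).
Need P(X < 669) = 0.9 with θ tied to k this way. Start at k = 2, θ = 375: P(X<669) ≈ 0.532.
Too low — raise k to concentrate. Iterating converges to k ≈ 6.68.
Then θ = 375/(6.68−1) ≈ 66.

k ≈ 6.68, θ ≈ 66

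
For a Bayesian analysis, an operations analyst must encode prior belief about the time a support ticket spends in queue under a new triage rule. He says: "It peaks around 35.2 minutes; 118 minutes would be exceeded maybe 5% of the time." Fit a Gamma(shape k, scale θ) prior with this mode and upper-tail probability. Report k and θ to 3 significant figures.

k ≈ 2.78, θ ≈ 19.8

Gamma(k,θ) with k>1 has mode (k−1)θ, so θ = 35.2/(k−1).
Need P(X < 118) = 0.95 with θ tied to k this way. Start at k = 2, θ = 35.2: P(X<118) ≈ 0.848.
Too low — raise k to concentrate. Iterating converges to k ≈ 2.78.
Then θ = 35.2/(2.78−1) ≈ 19.8.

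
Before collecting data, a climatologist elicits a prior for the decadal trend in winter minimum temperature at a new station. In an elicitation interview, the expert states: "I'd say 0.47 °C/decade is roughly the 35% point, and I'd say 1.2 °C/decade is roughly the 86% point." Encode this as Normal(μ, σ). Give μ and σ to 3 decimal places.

μ = 0.662, σ = 0.498

For Normal(μ,σ), the p-quantile is μ + z_p·σ. Here z_{0.35} = -0.3853, z_{0.86} = 1.08.
So 0.47 = μ − 0.3853σ and 1.2 = μ + 1.08σ.
Subtracting: σ = (1.2 − 0.47)/(1.08 − (-0.3853)) = 0.498.
Then μ = 0.47 − (-0.3853)·0.498 = 0.662.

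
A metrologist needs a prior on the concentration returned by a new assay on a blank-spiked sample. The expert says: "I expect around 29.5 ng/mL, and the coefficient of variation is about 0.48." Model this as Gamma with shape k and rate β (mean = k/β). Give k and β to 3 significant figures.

k ≈ 4.34, β ≈ 0.147

For Gamma(k, rate β): mean = k/β, variance = k/β², so CV = 1/√k.
CV = 0.48, hence k = 1/CV² = 4.34.
Then β = k/mean = 4.34/29.5 = 0.147.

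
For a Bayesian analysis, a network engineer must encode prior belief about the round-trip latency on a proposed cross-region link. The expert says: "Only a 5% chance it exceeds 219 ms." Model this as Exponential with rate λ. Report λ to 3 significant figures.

P(T > 219.0) = e^(−λ·219.0) = 0.05, so λ = −ln(0.05)/219.0 = 0.0137.

λ ≈ 0.0137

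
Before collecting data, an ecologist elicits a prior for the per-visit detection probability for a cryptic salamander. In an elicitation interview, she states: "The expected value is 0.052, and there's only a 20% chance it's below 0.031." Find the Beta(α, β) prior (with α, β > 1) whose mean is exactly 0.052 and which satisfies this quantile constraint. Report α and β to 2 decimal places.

With mean 0.052 fixed, write α = 0.052s, β = 0.948s where s = α+β.
Need P(θ < 0.031) = 0.2 under Beta(0.052s, 0.948s). Normal approximation: (q−m)/√(m(1−m)/s) ≈ z_{0.2} = -0.842, so s ≈ 0.052·0.948·(-0.842)²/(0.031−0.052)² = 79.2.
At s = 79.2: P(θ<0.031) ≈ 0.205. Adjusting to match 0.2 gives s ≈ 81.55.
So α = 0.052·81.55 ≈ 4.24, β = 0.948·81.55 ≈ 77.31.

α ≈ 4.24, β ≈ 77.31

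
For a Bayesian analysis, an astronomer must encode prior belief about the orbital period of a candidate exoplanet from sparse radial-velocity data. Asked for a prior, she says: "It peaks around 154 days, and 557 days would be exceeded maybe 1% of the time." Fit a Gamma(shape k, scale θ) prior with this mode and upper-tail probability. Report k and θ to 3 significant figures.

k ≈ 3.6, θ ≈ 59.3

Gamma(k,θ) with k>1 has mode (k−1)θ, so θ = 154/(k−1).
Need P(X < 557) = 0.99 with θ tied to k this way. Start at k = 2, θ = 154: P(X<557) ≈ 0.876.
Too low — raise k to concentrate. Iterating converges to k ≈ 3.6.
Then θ = 154/(3.6−1) ≈ 59.3.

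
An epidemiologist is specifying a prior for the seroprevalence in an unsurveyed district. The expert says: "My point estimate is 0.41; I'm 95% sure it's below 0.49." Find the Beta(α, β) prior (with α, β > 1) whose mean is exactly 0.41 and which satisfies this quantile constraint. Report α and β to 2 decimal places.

With mean 0.41 fixed, write α = 0.41s, β = 0.59s where s = α+β.
Need P(θ < 0.49) = 0.95 under Beta(0.41s, 0.59s). Normal approximation: (q−m)/√(m(1−m)/s) ≈ z_{0.95} = 1.64, so s ≈ 0.41·0.59·(1.64)²/(0.49−0.41)² = 102.3.
At s = 102.3: P(θ<0.49) ≈ 0.949. Adjusting to match 0.95 gives s ≈ 103.95.
So α = 0.41·103.95 ≈ 42.62, β = 0.59·103.95 ≈ 61.33.

α ≈ 42.62, β ≈ 61.33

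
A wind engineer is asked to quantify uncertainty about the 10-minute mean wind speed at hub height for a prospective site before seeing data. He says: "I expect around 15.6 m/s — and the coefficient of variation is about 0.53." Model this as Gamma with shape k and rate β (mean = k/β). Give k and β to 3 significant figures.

k ≈ 3.56, β ≈ 0.228

For Gamma(k, rate β): mean = k/β, variance = k/β², so CV = 1/√k.
CV = 0.53, hence k = 1/CV² = 3.56.
Then β = k/mean = 3.56/15.6 = 0.228.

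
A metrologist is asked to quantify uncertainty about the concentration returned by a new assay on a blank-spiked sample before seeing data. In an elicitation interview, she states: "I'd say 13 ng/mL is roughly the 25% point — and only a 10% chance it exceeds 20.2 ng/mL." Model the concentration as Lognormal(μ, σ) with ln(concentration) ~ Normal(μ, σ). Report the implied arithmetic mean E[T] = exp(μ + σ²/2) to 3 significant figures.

If T ~ Lognormal(μ,σ) then ln T ~ Normal(μ,σ), so the p-quantile of ln T is μ + z_p·σ.
ln(13) = 2.565 and ln(20.2) = 3.006; z_{0.25} = -0.6745, z_{0.9} = 1.282.
σ = (3.006 − 2.565)/(1.282 − (-0.6745)) = 0.225.
μ = 2.565 − (-0.6745)·0.225 = 2.717.
E[T] = exp(μ + σ²/2) = exp(2.717 + 0.0254) = 15.5 ng/mL.

E[T] ≈ 15.5 ng/mL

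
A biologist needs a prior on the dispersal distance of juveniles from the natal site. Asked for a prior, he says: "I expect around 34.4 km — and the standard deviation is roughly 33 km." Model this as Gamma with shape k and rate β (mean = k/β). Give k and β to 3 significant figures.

For Gamma(k, rate β): mean = k/β, variance = k/β², so CV = 1/√k.
CV = SD/mean = 33/34.4 = 0.9593, hence k = 1/CV² = 1.09.
Then β = k/mean = 1.09/34.4 = 0.0316.

k ≈ 1.09, β ≈ 0.0316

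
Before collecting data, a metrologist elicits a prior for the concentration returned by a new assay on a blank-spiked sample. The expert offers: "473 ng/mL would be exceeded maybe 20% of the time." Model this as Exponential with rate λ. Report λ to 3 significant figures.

P(T > 473.0) = e^(−λ·473.0) = 0.2, so λ = −ln(0.2)/473.0 = 0.0034.

λ ≈ 0.0034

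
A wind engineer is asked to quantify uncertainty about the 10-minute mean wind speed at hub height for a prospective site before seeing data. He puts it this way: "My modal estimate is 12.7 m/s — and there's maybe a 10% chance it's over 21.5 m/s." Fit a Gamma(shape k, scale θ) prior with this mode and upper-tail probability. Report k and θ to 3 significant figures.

k ≈ 7.83, θ ≈ 1.86

Gamma(k,θ) with k>1 has mode (k−1)θ, so θ = 12.7/(k−1).
Need P(X < 21.5) = 0.9 with θ tied to k this way. Start at k = 2, θ = 12.7: P(X<21.5) ≈ 0.505.
Too low — raise k to concentrate. Iterating converges to k ≈ 7.83.
Then θ = 12.7/(7.83−1) ≈ 1.86.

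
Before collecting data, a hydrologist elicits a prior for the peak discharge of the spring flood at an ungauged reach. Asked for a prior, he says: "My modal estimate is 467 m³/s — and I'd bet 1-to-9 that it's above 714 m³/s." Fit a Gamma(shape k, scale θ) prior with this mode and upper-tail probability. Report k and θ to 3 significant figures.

k ≈ 11.4, θ ≈ 45.1

Gamma(k,θ) with k>1 has mode (k−1)θ, so θ = 467/(k−1).
Need P(X < 714) = 0.9 with θ tied to k this way. Start at k = 2, θ = 467: P(X<714) ≈ 0.452.
Too low — raise k to concentrate. Iterating converges to k ≈ 11.4.
Then θ = 467/(11.4−1) ≈ 45.1.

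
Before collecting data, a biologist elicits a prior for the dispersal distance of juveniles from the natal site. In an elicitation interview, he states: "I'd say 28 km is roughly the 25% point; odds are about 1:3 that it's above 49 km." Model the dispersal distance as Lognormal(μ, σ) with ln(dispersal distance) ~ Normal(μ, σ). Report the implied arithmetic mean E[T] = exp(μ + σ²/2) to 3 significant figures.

E[T] ≈ 40.4 km

If T ~ Lognormal(μ,σ) then ln T ~ Normal(μ,σ), so the p-quantile of ln T is μ + z_p·σ.
ln(28) = 3.332 and ln(49) = 3.892; z_{0.25} = -0.6745, z_{0.75} = 0.6745.
σ = (3.892 − 3.332)/(0.6745 − (-0.6745)) = 0.415.
μ = 3.332 − (-0.6745)·0.415 = 3.612.
E[T] = exp(μ + σ²/2) = exp(3.612 + 0.0860) = 40.4 km.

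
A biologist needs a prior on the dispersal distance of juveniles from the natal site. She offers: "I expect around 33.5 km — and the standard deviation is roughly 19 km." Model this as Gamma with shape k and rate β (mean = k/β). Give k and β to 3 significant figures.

For Gamma(k, rate β): mean = k/β, variance = k/β², so CV = 1/√k.
CV = SD/mean = 19/33.5 = 0.5672, hence k = 1/CV² = 3.11.
Then β = k/mean = 3.11/33.5 = 0.0928.

k ≈ 3.11, β ≈ 0.0928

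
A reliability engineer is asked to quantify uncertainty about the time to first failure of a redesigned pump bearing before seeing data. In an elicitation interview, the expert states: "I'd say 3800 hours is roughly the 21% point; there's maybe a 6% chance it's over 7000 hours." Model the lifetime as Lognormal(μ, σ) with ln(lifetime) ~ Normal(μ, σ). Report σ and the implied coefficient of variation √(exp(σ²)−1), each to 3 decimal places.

If T ~ Lognormal(μ,σ) then ln T ~ Normal(μ,σ), so the p-quantile of ln T is μ + z_p·σ.
ln(3800) = 8.243 and ln(7000) = 8.854; z_{0.21} = -0.8064, z_{0.94} = 1.555.
σ = (8.854 − 8.243)/(1.555 − (-0.8064)) = 0.259.
μ = 8.243 − (-0.8064)·0.259 = 8.451.
CV = √(exp(σ²)−1) = √(exp(0.0669)−1) = 0.263.

σ ≈ 0.259, CV ≈ 0.263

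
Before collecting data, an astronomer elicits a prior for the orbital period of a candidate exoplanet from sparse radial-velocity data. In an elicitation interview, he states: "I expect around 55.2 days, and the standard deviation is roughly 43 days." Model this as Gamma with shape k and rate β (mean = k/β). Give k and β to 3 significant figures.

k ≈ 1.65, β ≈ 0.0299

For Gamma(k, rate β): mean = k/β, variance = k/β², so CV = 1/√k.
CV = SD/mean = 43/55.2 = 0.779, hence k = 1/CV² = 1.65.
Then β = k/mean = 1.65/55.2 = 0.0299.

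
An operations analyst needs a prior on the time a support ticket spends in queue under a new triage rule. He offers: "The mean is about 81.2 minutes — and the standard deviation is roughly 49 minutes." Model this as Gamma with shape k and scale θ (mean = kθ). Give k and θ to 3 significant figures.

k ≈ 2.75, θ ≈ 29.6

For Gamma(k, scale θ): mean = kθ, variance = kθ², so CV = 1/√k.
CV = SD/mean = 49/81.2 = 0.6034, hence k = 1/CV² = 2.75.
Then θ = mean/k = 81.2/2.75 = 29.6.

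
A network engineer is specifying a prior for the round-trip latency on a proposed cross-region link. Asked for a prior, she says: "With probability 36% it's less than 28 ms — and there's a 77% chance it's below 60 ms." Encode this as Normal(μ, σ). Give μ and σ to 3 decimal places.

μ = 38.453, σ = 29.162

For Normal(μ,σ), the p-quantile is μ + z_p·σ. Here z_{0.36} = -0.3585, z_{0.77} = 0.7388.
So 28 = μ − 0.3585σ and 60 = μ + 0.7388σ.
Subtracting: σ = (60 − 28)/(0.7388 − (-0.3585)) = 29.162.
Then μ = 28 − (-0.3585)·29.162 = 38.453.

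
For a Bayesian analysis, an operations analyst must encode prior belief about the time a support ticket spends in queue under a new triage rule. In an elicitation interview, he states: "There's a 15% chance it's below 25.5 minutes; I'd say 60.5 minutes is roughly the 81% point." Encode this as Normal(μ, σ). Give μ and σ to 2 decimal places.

The p-quantile of Normal(μ,σ) is μ + z_p·σ, with z_{0.15} = -1.036 and z_{0.81} = 0.8779.
Eliminate σ: μ = (z₂·x₁ − z₁·x₂)/(z₂ − z₁) = (0.8779·25.5 − (-1.036)·60.5)/1.914 = 44.45.
Then σ = (x₂ − x₁)/(z₂ − z₁) = (60.5 − 25.5)/1.914 = 18.28.

μ = 44.45, σ = 18.28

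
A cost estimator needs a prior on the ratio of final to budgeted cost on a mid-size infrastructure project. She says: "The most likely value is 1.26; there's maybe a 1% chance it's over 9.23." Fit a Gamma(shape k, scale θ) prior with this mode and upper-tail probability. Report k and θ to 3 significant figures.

k ≈ 1.87, θ ≈ 1.44

Gamma(k,θ) with k>1 has mode (k−1)θ, so θ = 1.26/(k−1).
Need P(X < 9.23) = 0.99 with θ tied to k this way. Start at k = 2, θ = 1.26: P(X<9.23) ≈ 0.995.
Too high — lower k to spread out. Iterating converges to k ≈ 1.87.
Then θ = 1.26/(1.87−1) ≈ 1.44.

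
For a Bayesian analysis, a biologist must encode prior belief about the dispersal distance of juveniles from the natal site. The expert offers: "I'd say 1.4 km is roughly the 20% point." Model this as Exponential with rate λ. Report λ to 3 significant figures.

P(T < 1.4) = 1 − e^(−λ·1.4) = 0.2, so λ = −ln(1−0.2)/1.4 = −ln(0.8)/1.4 = 0.159.

λ ≈ 0.159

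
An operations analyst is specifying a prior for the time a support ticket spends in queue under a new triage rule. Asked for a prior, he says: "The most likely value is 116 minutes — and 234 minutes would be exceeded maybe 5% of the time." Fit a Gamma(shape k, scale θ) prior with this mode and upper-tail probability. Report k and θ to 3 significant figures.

Gamma(k,θ) with k>1 has mode (k−1)θ, so θ = 116/(k−1).
Need P(X < 234) = 0.95 with θ tied to k this way. Start at k = 2, θ = 116: P(X<234) ≈ 0.599.
Too low — raise k to concentrate. Iterating converges to k ≈ 6.62.
Then θ = 116/(6.62−1) ≈ 20.6.

k ≈ 6.62, θ ≈ 20.6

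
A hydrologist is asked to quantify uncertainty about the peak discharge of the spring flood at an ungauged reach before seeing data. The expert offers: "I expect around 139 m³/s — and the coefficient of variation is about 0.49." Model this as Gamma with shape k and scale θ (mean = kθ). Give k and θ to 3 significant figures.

k ≈ 4.16, θ ≈ 33.4

For Gamma(k, scale θ): mean = kθ, variance = kθ², so CV = 1/√k.
CV = 0.49, hence k = 1/CV² = 4.16.
Then θ = mean/k = 139/4.16 = 33.4.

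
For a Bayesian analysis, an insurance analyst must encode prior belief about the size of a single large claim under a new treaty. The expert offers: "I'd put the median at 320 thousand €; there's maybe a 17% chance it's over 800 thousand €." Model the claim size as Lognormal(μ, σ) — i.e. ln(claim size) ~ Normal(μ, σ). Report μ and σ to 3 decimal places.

If T ~ Lognormal(μ,σ) then ln T ~ Normal(μ,σ), so the p-quantile of ln T is μ + z_p·σ.
ln(320) = 5.768 and ln(800) = 6.685; z_{0.5} = 0, z_{0.83} = 0.9542.
σ = (6.685 − 5.768)/(0.9542 − (0)) = 0.960.
μ = 5.768 − (0)·0.960 = 5.768.

μ ≈ 5.768, σ ≈ 0.960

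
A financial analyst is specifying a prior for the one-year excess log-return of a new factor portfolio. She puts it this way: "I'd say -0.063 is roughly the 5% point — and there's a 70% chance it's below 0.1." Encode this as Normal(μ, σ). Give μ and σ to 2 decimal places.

The p-quantile of Normal(μ,σ) is μ + z_p·σ, with z_{0.05} = -1.645 and z_{0.7} = 0.5244.
Eliminate σ: μ = (z₂·x₁ − z₁·x₂)/(z₂ − z₁) = (0.5244·-0.063 − (-1.645)·0.1)/2.169 = 0.06.
Then σ = (x₂ − x₁)/(z₂ − z₁) = (0.1 − -0.063)/2.169 = 0.08.

μ = 0.06, σ = 0.08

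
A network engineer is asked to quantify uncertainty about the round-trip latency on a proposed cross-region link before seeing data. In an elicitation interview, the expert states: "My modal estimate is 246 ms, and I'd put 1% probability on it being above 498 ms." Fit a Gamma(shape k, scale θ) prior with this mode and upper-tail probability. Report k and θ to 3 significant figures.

k ≈ 10.9, θ ≈ 25

Gamma(k,θ) with k>1 has mode (k−1)θ, so θ = 246/(k−1).
Need P(X < 498) = 0.99 with θ tied to k this way. Start at k = 2, θ = 246: P(X<498) ≈ 0.601.
Too low — raise k to concentrate. Iterating converges to k ≈ 10.9.
Then θ = 246/(10.9−1) ≈ 25.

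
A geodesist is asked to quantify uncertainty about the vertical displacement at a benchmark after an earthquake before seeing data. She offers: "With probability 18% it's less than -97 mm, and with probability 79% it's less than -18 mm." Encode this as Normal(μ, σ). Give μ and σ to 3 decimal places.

μ = -55.001, σ = 45.883

The p-quantile of Normal(μ,σ) is μ + z_p·σ, with z_{0.18} = -0.9154 and z_{0.79} = 0.8064.
Eliminate σ: μ = (z₂·x₁ − z₁·x₂)/(z₂ − z₁) = (0.8064·-97 − (-0.9154)·-18)/1.722 = -55.001.
Then σ = (x₂ − x₁)/(z₂ − z₁) = (-18 − -97)/1.722 = 45.883.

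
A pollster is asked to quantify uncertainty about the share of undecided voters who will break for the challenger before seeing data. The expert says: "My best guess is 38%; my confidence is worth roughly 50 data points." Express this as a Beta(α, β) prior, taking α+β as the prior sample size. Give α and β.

Under the effective-sample-size interpretation, Beta(α, β) has prior mean α/(α+β) and prior sample size α+β.
So α+β = 50 and α/(α+β) = 0.38, giving α = 0.38·50 = 19 and β = 50 − 19 = 31.

α = 19, β = 31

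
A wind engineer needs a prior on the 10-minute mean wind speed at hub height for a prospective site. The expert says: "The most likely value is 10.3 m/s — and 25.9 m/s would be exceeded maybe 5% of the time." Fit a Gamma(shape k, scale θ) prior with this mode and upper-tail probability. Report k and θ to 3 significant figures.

k ≈ 4.19, θ ≈ 3.23

Gamma(k,θ) with k>1 has mode (k−1)θ, so θ = 10.3/(k−1).
Need P(X < 25.9) = 0.95 with θ tied to k this way. Start at k = 2, θ = 10.3: P(X<25.9) ≈ 0.716.
Too low — raise k to concentrate. Iterating converges to k ≈ 4.19.
Then θ = 10.3/(4.19−1) ≈ 3.23.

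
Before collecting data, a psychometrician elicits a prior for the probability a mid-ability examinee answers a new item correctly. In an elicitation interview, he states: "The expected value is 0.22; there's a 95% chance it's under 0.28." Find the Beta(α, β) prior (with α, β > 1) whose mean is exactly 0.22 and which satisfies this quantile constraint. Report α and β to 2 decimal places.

With mean 0.22 fixed, write α = 0.22s, β = 0.78s where s = α+β.
Need P(θ < 0.28) = 0.95 under Beta(0.22s, 0.78s). Normal approximation: (q−m)/√(m(1−m)/s) ≈ z_{0.95} = 1.64, so s ≈ 0.22·0.78·(1.64)²/(0.28−0.22)² = 129.0.
At s = 129.0: P(θ<0.28) ≈ 0.944. Adjusting to match 0.95 gives s ≈ 138.21.
So α = 0.22·138.21 ≈ 30.41, β = 0.78·138.21 ≈ 107.80.

α ≈ 30.41, β ≈ 107.80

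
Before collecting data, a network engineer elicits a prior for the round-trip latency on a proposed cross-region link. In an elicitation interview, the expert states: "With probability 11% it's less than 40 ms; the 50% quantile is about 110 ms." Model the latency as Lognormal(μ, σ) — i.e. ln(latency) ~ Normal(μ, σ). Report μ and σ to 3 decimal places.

μ ≈ 4.700, σ ≈ 0.825

If T ~ Lognormal(μ,σ) then ln T ~ Normal(μ,σ), so the p-quantile of ln T is μ + z_p·σ.
ln(40) = 3.689 and ln(110) = 4.7; z_{0.11} = -1.227, z_{0.5} = 0.
σ = (4.7 − 3.689)/(0 − (-1.227)) = 0.825.
μ = 3.689 − (-1.227)·0.825 = 4.700.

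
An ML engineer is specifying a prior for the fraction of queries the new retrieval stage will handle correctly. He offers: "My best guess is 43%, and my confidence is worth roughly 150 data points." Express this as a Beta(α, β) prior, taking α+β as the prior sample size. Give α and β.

α = 64.5, β = 85.5

Under the effective-sample-size interpretation, Beta(α, β) has prior mean α/(α+β) and prior sample size α+β.
So α+β = 150 and α/(α+β) = 0.43, giving α = 0.43·150 = 64.5 and β = 150 − 64.5 = 85.5.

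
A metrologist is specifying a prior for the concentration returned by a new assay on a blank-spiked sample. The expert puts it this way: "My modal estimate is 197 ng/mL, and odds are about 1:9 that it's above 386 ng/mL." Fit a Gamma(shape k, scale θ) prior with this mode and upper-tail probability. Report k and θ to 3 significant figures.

k ≈ 5.23, θ ≈ 46.5

Gamma(k,θ) with k>1 has mode (k−1)θ, so θ = 197/(k−1).
Need P(X < 386) = 0.9 with θ tied to k this way. Start at k = 2, θ = 197: P(X<386) ≈ 0.583.
Too low — raise k to concentrate. Iterating converges to k ≈ 5.23.
Then θ = 197/(5.23−1) ≈ 46.5.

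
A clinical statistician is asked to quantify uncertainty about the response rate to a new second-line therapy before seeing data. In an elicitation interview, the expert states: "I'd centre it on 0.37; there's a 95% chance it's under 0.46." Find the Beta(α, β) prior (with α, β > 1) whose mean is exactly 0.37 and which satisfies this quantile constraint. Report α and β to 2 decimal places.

α ≈ 29.69, β ≈ 50.55

With mean 0.37 fixed, write α = 0.37s, β = 0.63s where s = α+β.
Need P(θ < 0.46) = 0.95 under Beta(0.37s, 0.63s). Normal approximation: (q−m)/√(m(1−m)/s) ≈ z_{0.95} = 1.64, so s ≈ 0.37·0.63·(1.64)²/(0.46−0.37)² = 77.9.
At s = 77.9: P(θ<0.46) ≈ 0.947. Adjusting to match 0.95 gives s ≈ 80.24.
So α = 0.37·80.24 ≈ 29.69, β = 0.63·80.24 ≈ 50.55.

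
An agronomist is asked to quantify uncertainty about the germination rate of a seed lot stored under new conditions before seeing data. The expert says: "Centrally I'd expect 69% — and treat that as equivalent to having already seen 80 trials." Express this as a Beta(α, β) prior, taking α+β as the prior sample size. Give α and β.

Under the effective-sample-size interpretation, Beta(α, β) has prior mean α/(α+β) and prior sample size α+β.
So α+β = 80 and α/(α+β) = 0.69, giving α = 0.69·80 = 55.2 and β = 80 − 55.2 = 24.8.

α = 55.2, β = 24.8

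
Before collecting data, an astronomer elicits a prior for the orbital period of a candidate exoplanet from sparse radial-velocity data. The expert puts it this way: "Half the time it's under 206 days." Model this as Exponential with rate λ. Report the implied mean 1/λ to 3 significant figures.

Exponential median = ln 2 / λ, so λ = ln 2 / 206.0 = 0.00336.
Mean = 1/λ = 297 days.

mean ≈ 297 days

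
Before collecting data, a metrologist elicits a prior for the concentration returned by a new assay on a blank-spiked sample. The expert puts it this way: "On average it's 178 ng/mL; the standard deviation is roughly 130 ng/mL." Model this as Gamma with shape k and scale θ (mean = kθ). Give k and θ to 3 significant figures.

For Gamma(k, scale θ): mean = kθ, variance = kθ², so CV = 1/√k.
CV = SD/mean = 130/178 = 0.7303, hence k = 1/CV² = 1.87.
Then θ = mean/k = 178/1.87 = 94.9.

k ≈ 1.87, θ ≈ 94.9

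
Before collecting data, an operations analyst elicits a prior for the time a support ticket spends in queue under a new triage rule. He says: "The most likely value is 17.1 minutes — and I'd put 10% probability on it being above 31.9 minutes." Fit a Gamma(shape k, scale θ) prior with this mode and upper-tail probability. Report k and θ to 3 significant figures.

Gamma(k,θ) with k>1 has mode (k−1)θ, so θ = 17.1/(k−1).
Need P(X < 31.9) = 0.9 with θ tied to k this way. Start at k = 2, θ = 17.1: P(X<31.9) ≈ 0.556.
Too low — raise k to concentrate. Iterating converges to k ≈ 5.91.
Then θ = 17.1/(5.91−1) ≈ 3.48.

k ≈ 5.91, θ ≈ 3.48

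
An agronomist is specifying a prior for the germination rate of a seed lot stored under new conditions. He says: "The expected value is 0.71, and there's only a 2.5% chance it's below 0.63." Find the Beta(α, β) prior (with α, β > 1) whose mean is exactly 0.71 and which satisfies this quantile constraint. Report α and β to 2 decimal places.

With mean 0.71 fixed, write α = 0.71s, β = 0.29s where s = α+β.
Need P(θ < 0.63) = 0.025 under Beta(0.71s, 0.29s). Normal approximation: (q−m)/√(m(1−m)/s) ≈ z_{0.025} = -1.96, so s ≈ 0.71·0.29·(-1.96)²/(0.63−0.71)² = 123.6.
At s = 123.6: P(θ<0.63) ≈ 0.029. Adjusting to match 0.025 gives s ≈ 131.88.
So α = 0.71·131.88 ≈ 93.63, β = 0.29·131.88 ≈ 38.24.

α ≈ 93.63, β ≈ 38.24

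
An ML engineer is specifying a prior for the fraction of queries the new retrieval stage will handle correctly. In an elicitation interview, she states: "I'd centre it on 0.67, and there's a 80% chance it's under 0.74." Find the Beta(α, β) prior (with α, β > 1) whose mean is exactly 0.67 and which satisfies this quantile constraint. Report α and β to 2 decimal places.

α ≈ 21.98, β ≈ 10.83

With mean 0.67 fixed, write α = 0.67s, β = 0.33s where s = α+β.
Need P(θ < 0.74) = 0.8 under Beta(0.67s, 0.33s). Normal approximation: (q−m)/√(m(1−m)/s) ≈ z_{0.8} = 0.842, so s ≈ 0.67·0.33·(0.842)²/(0.74−0.67)² = 32.0.
At s = 32.0: P(θ<0.74) ≈ 0.797. Adjusting to match 0.8 gives s ≈ 32.81.
So α = 0.67·32.81 ≈ 21.98, β = 0.33·32.81 ≈ 10.83.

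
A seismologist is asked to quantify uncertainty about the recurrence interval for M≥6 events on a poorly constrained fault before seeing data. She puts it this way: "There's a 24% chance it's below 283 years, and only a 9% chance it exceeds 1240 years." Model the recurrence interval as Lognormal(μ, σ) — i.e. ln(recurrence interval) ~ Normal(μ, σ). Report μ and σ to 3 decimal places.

If T ~ Lognormal(μ,σ) then ln T ~ Normal(μ,σ), so the p-quantile of ln T is μ + z_p·σ.
ln(283) = 5.645 and ln(1240) = 7.123; z_{0.24} = -0.7063, z_{0.91} = 1.341.
σ = (7.123 − 5.645)/(1.341 − (-0.7063)) = 0.722.
μ = 5.645 − (-0.7063)·0.722 = 6.155.

μ ≈ 6.155, σ ≈ 0.722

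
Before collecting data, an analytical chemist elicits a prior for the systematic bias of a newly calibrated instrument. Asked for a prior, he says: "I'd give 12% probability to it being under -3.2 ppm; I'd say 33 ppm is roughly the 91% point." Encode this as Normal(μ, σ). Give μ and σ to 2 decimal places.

μ = 13.71, σ = 14.39

For Normal(μ,σ), the p-quantile is μ + z_p·σ. Here z_{0.12} = -1.175, z_{0.91} = 1.341.
So -3.2 = μ − 1.175σ and 33 = μ + 1.341σ.
Subtracting: σ = (33 − -3.2)/(1.341 − (-1.175)) = 14.39.
Then μ = -3.2 − (-1.175)·14.39 = 13.71.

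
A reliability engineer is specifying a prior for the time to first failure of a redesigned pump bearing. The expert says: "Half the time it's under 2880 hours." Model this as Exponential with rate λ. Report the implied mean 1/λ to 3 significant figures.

mean ≈ 4150 hours

Exponential median = ln 2 / λ, so λ = ln 2 / 2880.0 = 0.000241.
Mean = 1/λ = 4150 hours.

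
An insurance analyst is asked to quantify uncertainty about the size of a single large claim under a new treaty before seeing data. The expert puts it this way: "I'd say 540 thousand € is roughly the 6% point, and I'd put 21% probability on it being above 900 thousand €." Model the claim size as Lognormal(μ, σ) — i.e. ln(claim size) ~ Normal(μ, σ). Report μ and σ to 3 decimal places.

μ ≈ 6.628, σ ≈ 0.216

If T ~ Lognormal(μ,σ) then ln T ~ Normal(μ,σ), so the p-quantile of ln T is μ + z_p·σ.
ln(540) = 6.292 and ln(900) = 6.802; z_{0.06} = -1.555, z_{0.79} = 0.8064.
σ = (6.802 − 6.292)/(0.8064 − (-1.555)) = 0.216.
μ = 6.292 − (-1.555)·0.216 = 6.628.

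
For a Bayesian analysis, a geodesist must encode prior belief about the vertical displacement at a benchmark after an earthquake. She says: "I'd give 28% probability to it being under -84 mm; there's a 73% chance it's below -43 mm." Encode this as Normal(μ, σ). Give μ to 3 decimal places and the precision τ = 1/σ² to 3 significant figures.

For Normal(μ,σ), the p-quantile is μ + z_p·σ. Here z_{0.28} = -0.5828, z_{0.73} = 0.6128.
So -84 = μ − 0.5828σ and -43 = μ + 0.6128σ.
Subtracting: σ = (-43 − -84)/(0.6128 − (-0.5828)) = 34.291.
Then μ = -84 − (-0.5828)·34.291 = -64.014.
Precision τ = 1/σ² = 1/34.29² = 0.00085.

μ = -64.014, τ = 0.00085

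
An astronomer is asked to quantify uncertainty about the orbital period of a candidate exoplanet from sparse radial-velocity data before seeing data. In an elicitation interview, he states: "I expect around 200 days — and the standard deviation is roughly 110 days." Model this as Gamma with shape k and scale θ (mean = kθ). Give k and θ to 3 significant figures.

For Gamma(k, scale θ): mean = kθ, variance = kθ², so CV = 1/√k.
CV = SD/mean = 110/200 = 0.55, hence k = 1/CV² = 3.31.
Then θ = mean/k = 200/3.31 = 60.5.

k ≈ 3.31, θ ≈ 60.5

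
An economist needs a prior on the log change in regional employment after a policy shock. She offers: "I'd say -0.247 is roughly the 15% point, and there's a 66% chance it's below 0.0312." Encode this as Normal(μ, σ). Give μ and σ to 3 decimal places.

The p-quantile of Normal(μ,σ) is μ + z_p·σ, with z_{0.15} = -1.036 and z_{0.66} = 0.4125.
Eliminate σ: μ = (z₂·x₁ − z₁·x₂)/(z₂ − z₁) = (0.4125·-0.247 − (-1.036)·0.0312)/1.449 = -0.048.
Then σ = (x₂ − x₁)/(z₂ − z₁) = (0.0312 − -0.247)/1.449 = 0.192.

μ = -0.048, σ = 0.192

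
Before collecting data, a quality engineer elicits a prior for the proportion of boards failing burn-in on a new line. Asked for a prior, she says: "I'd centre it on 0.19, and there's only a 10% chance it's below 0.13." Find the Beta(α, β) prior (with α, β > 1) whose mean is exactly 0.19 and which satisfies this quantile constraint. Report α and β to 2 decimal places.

α ≈ 12.25, β ≈ 52.20

With mean 0.19 fixed, write α = 0.19s, β = 0.81s where s = α+β.
Need P(θ < 0.13) = 0.1 under Beta(0.19s, 0.81s). Normal approximation: (q−m)/√(m(1−m)/s) ≈ z_{0.1} = -1.28, so s ≈ 0.19·0.81·(-1.28)²/(0.13−0.19)² = 70.2.
At s = 70.2: P(θ<0.13) ≈ 0.090. Adjusting to match 0.1 gives s ≈ 64.45.
So α = 0.19·64.45 ≈ 12.25, β = 0.81·64.45 ≈ 52.20.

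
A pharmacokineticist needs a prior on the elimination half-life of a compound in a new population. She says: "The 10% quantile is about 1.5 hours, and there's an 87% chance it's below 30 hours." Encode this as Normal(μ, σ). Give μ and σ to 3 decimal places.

μ = 16.668, σ = 11.836

For Normal(μ,σ), the p-quantile is μ + z_p·σ. Here z_{0.1} = -1.282, z_{0.87} = 1.126.
So 1.5 = μ − 1.282σ and 30 = μ + 1.126σ.
Subtracting: σ = (30 − 1.5)/(1.126 − (-1.282)) = 11.836.
Then μ = 1.5 − (-1.282)·11.836 = 16.668.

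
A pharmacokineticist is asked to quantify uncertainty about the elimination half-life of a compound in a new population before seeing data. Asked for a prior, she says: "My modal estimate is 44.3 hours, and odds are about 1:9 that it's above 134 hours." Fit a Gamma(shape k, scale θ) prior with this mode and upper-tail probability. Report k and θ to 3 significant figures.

k ≈ 2.55, θ ≈ 28.6

Gamma(k,θ) with k>1 has mode (k−1)θ, so θ = 44.3/(k−1).
Need P(X < 134) = 0.9 with θ tied to k this way. Start at k = 2, θ = 44.3: P(X<134) ≈ 0.805.
Too low — raise k to concentrate. Iterating converges to k ≈ 2.55.
Then θ = 44.3/(2.55−1) ≈ 28.6.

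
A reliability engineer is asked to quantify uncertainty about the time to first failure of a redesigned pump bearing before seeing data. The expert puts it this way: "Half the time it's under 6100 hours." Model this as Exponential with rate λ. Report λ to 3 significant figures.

λ ≈ 0.000114

Exponential median = ln 2 / λ, so λ = ln 2 / 6100.0 = 0.000114.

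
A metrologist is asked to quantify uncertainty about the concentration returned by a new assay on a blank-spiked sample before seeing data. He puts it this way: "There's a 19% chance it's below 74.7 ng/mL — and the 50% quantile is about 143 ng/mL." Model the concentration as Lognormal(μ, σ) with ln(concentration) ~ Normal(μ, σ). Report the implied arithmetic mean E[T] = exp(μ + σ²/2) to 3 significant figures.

If T ~ Lognormal(μ,σ) then ln T ~ Normal(μ,σ), so the p-quantile of ln T is μ + z_p·σ.
ln(74.7) = 4.313 and ln(143) = 4.963; z_{0.19} = -0.8779, z_{0.5} = 0.
σ = (4.963 − 4.313)/(0 − (-0.8779)) = 0.740.
μ = 4.313 − (-0.8779)·0.740 = 4.963.
E[T] = exp(μ + σ²/2) = exp(4.963 + 0.2736) = 188 ng/mL.

E[T] ≈ 188 ng/mL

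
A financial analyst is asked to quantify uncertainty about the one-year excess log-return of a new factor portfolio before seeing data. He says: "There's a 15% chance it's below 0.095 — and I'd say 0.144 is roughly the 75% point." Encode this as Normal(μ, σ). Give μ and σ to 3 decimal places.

For Normal(μ,σ), the p-quantile is μ + z_p·σ. Here z_{0.15} = -1.036, z_{0.75} = 0.6745.
So 0.095 = μ − 1.036σ and 0.144 = μ + 0.6745σ.
Subtracting: σ = (0.144 − 0.095)/(0.6745 − (-1.036)) = 0.029.
Then μ = 0.095 − (-1.036)·0.029 = 0.125.

μ = 0.125, σ = 0.029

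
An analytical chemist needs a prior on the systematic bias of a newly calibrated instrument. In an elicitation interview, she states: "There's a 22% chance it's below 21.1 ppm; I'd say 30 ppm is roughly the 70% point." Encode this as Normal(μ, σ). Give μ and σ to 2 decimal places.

μ = 26.40, σ = 6.86

For Normal(μ,σ), the p-quantile is μ + z_p·σ. Here z_{0.22} = -0.7722, z_{0.7} = 0.5244.
So 21.1 = μ − 0.7722σ and 30 = μ + 0.5244σ.
Subtracting: σ = (30 − 21.1)/(0.5244 − (-0.7722)) = 6.86.
Then μ = 21.1 − (-0.7722)·6.86 = 26.40.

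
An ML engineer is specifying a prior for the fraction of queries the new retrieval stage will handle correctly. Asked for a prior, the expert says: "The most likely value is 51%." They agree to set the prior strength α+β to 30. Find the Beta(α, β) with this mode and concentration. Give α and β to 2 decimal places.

α = 15.28, β = 14.72

For α,β > 1 the Beta mode is (α−1)/(α+β−2). With α+β = 30, the mode is (α−1)/28.
Set (α−1)/28 = 0.51 → α = 1 + 0.51·28 = 15.28.
β = 30 − α = 14.72.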